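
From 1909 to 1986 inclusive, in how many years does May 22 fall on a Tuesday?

11

Track May 22's weekday year by year (advancing +1, or +2 across a Feb 29):
  1909: Sat  1910: Sun (+1)  1911: Mon (+1)  1912: Wed (+2)  1913: Thu (+1)
  1914: Fri (+1)  1915: Sat (+1)  1916: Mon (+2)  1917: Tue (+1) ✓  1918: Wed (+1)
  1919: Thu (+1)  1920: Sat (+2)  1921: Sun (+1)  1922: Mon (+1)  … (50 more years) …
  1973: Tue (+1) ✓  1974: Wed (+1)  1975: Thu (+1)  1976: Sat (+2)  1977: Sun (+1)
  1978: Mon (+1)  1979: Tue (+1) ✓  1980: Thu (+2)  1981: Fri (+1)  1982: Sat (+1)
  1983: Sun (+1)  1984: Tue (+2) ✓  1985: Wed (+1)  1986: Thu (+1)
Tuesday years: 1917, 1923, 1928, 1934, 1945, 1951, 1956, 1962, 1973, 1979, 1984 — 11 in total.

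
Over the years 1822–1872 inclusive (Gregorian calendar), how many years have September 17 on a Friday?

7

Track September 17's weekday year by year (advancing +1, or +2 across a Feb 29):
  1822: Tue  1823: Wed (+1)  1824: Fri (+2) ✓  1825: Sat (+1)  1826: Sun (+1)
  1827: Mon (+1)  1828: Wed (+2)  1829: Thu (+1)  1830: Fri (+1) ✓  1831: Sat (+1)
  1832: Mon (+2)  1833: Tue (+1)  1834: Wed (+1)  1835: Thu (+1)  … (23 more years) …
  1859: Sat (+1)  1860: Mon (+2)  1861: Tue (+1)  1862: Wed (+1)  1863: Thu (+1)
  1864: Sat (+2)  1865: Sun (+1)  1866: Mon (+1)  1867: Tue (+1)  1868: Thu (+2)
  1869: Fri (+1) ✓  1870: Sat (+1)  1871: Sun (+1)  1872: Tue (+2)
Friday years: 1824, 1830, 1841, 1847, 1852, 1858, 1869 — 7 in total.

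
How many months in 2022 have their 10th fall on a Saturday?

Check the 10th of each month of 2022: Jan 10: Mon, Feb 10: Thu, Mar 10: Thu, Apr 10: Sun, May 10: Tue, Jun 10: Fri, Jul 10: Sun, Aug 10: Wed, Sep 10: Sat, Oct 10: Mon, Nov 10: Thu, Dec 10: Sat.
Saturday occurs in September, December — 2 months.

2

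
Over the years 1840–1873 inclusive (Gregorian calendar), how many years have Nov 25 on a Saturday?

Track Nov 25's weekday year by year (advancing +1, or +2 across a Feb 29):
  1840: Wed  1841: Thu (+1)  1842: Fri (+1)  1843: Sat (+1) ✓  1844: Mon (+2)
  1845: Tue (+1)  1846: Wed (+1)  1847: Thu (+1)  1848: Sat (+2) ✓  1849: Sun (+1)
  1850: Mon (+1)  1851: Tue (+1)  1852: Thu (+2)  1853: Fri (+1)  … (6 more years) …
  1860: Sun (+2)  1861: Mon (+1)  1862: Tue (+1)  1863: Wed (+1)  1864: Fri (+2)
  1865: Sat (+1) ✓  1866: Sun (+1)  1867: Mon (+1)  1868: Wed (+2)  1869: Thu (+1)
  1870: Fri (+1)  1871: Sat (+1) ✓  1872: Mon (+2)  1873: Tue (+1)
Saturday years: 1843, 1848, 1854, 1865, 1871 — 5 in total.

5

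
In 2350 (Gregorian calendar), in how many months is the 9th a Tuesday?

Check the 9th of each month of 2350: Jan 9: Mon, Feb 9: Thu, Mar 9: Thu, Apr 9: Sun, May 9: Tue, Jun 9: Fri, Jul 9: Sun, Aug 9: Wed, Sep 9: Sat, Oct 9: Mon, Nov 9: Thu, Dec 9: Sat.
Tuesday occurs in May — 1 month.

1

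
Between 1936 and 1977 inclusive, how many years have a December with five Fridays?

19

December has 31 days; it has five Fridays when Friday falls among the first (month-length − 28) days — i.e. when December 1 is one of Friday/Thursday/Wednesday.
December 1 by year: 1936:Tue 1937:Wed✓ 1938:Thu✓ 1939:Fri✓ 1940:Sun 1941:Mon 1942:Tue 1943:Wed✓ 1944:Fri✓ 1945:Sat 1946:Sun 1947:Mon 1948:Wed✓ 1949:Thu✓ 1950:Fri✓ …(12 more)… 1963:Sun 1964:Tue 1965:Wed✓ 1966:Thu✓ 1967:Fri✓ 1968:Sun 1969:Mon 1970:Tue 1971:Wed✓ 1972:Fri✓ 1973:Sat 1974:Sun 1975:Mon 1976:Wed✓ 1977:Thu✓
Years with five Fridays: 1937, 1938, 1939, 1943, 1944, 1948, 1949, 1950, 1954, 1955, 1960, 1961, 1965, 1966, 1967, 1971, 1972, 1976, 1977 → 19.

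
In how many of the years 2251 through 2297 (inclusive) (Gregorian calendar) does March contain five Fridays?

19

March has 31 days; it has five Fridays when Friday falls among the first (month-length − 28) days — i.e. when March 1 is one of Friday/Thursday/Wednesday.
March 1 by year: 2251:Sat 2252:Mon 2253:Tue 2254:Wed✓ 2255:Thu✓ 2256:Sat 2257:Sun 2258:Mon 2259:Tue 2260:Thu✓ 2261:Fri✓ 2262:Sat 2263:Sun 2264:Tue 2265:Wed✓ …(17 more)… 2283:Thu✓ 2284:Sat 2285:Sun 2286:Mon 2287:Tue 2288:Thu✓ 2289:Fri✓ 2290:Sat 2291:Sun 2292:Tue 2293:Wed✓ 2294:Thu✓ 2295:Fri✓ 2296:Sun 2297:Mon
Years with five Fridays: 2254, 2255, 2260, 2261, 2265, 2266, 2267, 2271, 2272, 2276, 2277, 2278, 2282, 2283, 2288, 2289, 2293, 2294, 2295 → 19.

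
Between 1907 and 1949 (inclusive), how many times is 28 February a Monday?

Track 28 February's weekday year by year (advancing +1, or +2 across a Feb 29):
  1907: Thu  1908: Fri (+1)  1909: Sun (+2)  1910: Mon (+1) ✓  1911: Tue (+1)
  1912: Wed (+1)  1913: Fri (+2)  1914: Sat (+1)  1915: Sun (+1)  1916: Mon (+1) ✓
  1917: Wed (+2)  1918: Thu (+1)  1919: Fri (+1)  1920: Sat (+1)  … (15 more years) …
  1936: Fri (+1)  1937: Sun (+2)  1938: Mon (+1) ✓  1939: Tue (+1)  1940: Wed (+1)
  1941: Fri (+2)  1942: Sat (+1)  1943: Sun (+1)  1944: Mon (+1) ✓  1945: Wed (+2)
  1946: Thu (+1)  1947: Fri (+1)  1948: Sat (+1)  1949: Mon (+2) ✓
Monday years: 1910, 1916, 1921, 1927, 1938, 1944, 1949 — 7 in total.

7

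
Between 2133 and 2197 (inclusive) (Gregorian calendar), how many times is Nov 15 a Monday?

Track Nov 15's weekday year by year (advancing +1, or +2 across a Feb 29):
  2133: Sun  2134: Mon (+1) ✓  2135: Tue (+1)  2136: Thu (+2)  2137: Fri (+1)
  2138: Sat (+1)  2139: Sun (+1)  2140: Tue (+2)  2141: Wed (+1)  2142: Thu (+1)
  2143: Fri (+1)  2144: Sun (+2)  2145: Mon (+1) ✓  2146: Tue (+1)  … (37 more years) …
  2184: Mon (+2) ✓  2185: Tue (+1)  2186: Wed (+1)  2187: Thu (+1)  2188: Sat (+2)
  2189: Sun (+1)  2190: Mon (+1) ✓  2191: Tue (+1)  2192: Thu (+2)  2193: Fri (+1)
  2194: Sat (+1)  2195: Sun (+1)  2196: Tue (+2)  2197: Wed (+1)
Monday years: 2134, 2145, 2151, 2156, 2162, 2173, 2179, 2184, 2190 — 9 in total.

9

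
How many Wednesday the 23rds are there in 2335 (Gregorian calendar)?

Check the 23rd of each month of 2335: Jan 23: Wed, Feb 23: Sat, Mar 23: Sat, Apr 23: Tue, May 23: Thu, Jun 23: Sun, Jul 23: Tue, Aug 23: Fri, Sep 23: Mon, Oct 23: Wed, Nov 23: Sat, Dec 23: Mon.
Wednesday occurs in January, October — 2 months.

2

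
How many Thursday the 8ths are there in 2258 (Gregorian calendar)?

Check the 8th of each month of 2258: Jan 8: Fri, Feb 8: Mon, Mar 8: Mon, Apr 8: Thu, May 8: Sat, Jun 8: Tue, Jul 8: Thu, Aug 8: Sun, Sep 8: Wed, Oct 8: Fri, Nov 8: Mon, Dec 8: Wed.
Thursday occurs in April, July — 2 months.

2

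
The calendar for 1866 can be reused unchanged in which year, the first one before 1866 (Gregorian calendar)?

1855

Two years share a calendar iff Jan 1 falls on the same weekday and both are leap or both are common. 1866: Jan 1 is Monday, common year.
1865: Jan 1 Sunday, common
1864: Jan 1 Friday, leap
1863: Jan 1 Thursday, common
1862: Jan 1 Wednesday, common
1861: Jan 1 Tuesday, common
1860: Jan 1 Sunday, leap
1859: Jan 1 Saturday, common
1858: Jan 1 Friday, common
1857: Jan 1 Thursday, common
1856: Jan 1 Tuesday, leap
1855: Jan 1 Monday, common
1855 matches on both conditions.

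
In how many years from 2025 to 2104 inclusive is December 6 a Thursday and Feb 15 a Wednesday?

3

Check each year's weekday for December 6 and Feb 15:
  2025: Sat/Sat  2026: Sun/Sun  2027: Mon/Mon  2028: Wed/Tue  2029: Thu/Thu  2030: Fri/Fri  2031: Sat/Sat  2032: Mon/Sun  2033: Tue/Tue  2034: Wed/Wed  2035: Thu/Thu  2036: Sat/Fri  2037: Sun/Sun  2038: Mon/Mon  …(52 more)…  2091: Thu/Thu  2092: Sat/Fri  2093: Sun/Sun  2094: Mon/Mon  2095: Tue/Tue  2096: Thu/Wed ✓  2097: Fri/Fri  2098: Sat/Sat  2099: Sun/Sun  2100: Mon/Mon  2101: Tue/Tue  2102: Wed/Wed  2103: Thu/Thu  2104: Sat/Fri
Both conditions hold in: 2040, 2068, 2096 — 3.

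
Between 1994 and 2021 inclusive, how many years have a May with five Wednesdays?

May has 31 days; it has five Wednesdays when Wednesday falls among the first (month-length − 28) days — i.e. when May 1 is one of Wednesday/Tuesday/Monday.
May 1 by year: 1994:Sun 1995:Mon✓ 1996:Wed✓ 1997:Thu 1998:Fri 1999:Sat 2000:Mon✓ 2001:Tue✓ 2002:Wed✓ 2003:Thu 2004:Sat 2005:Sun 2006:Mon✓ 2007:Tue✓ 2008:Thu 2009:Fri 2010:Sat 2011:Sun 2012:Tue✓ 2013:Wed✓ 2014:Thu 2015:Fri 2016:Sun 2017:Mon✓ 2018:Tue✓ 2019:Wed✓ 2020:Fri 2021:Sat
Years with five Wednesdays: 1995, 1996, 2000, 2001, 2002, 2006, 2007, 2012, 2013, 2017, 2018, 2019 → 12.

12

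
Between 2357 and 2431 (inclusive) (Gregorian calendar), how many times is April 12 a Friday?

12

Track April 12's weekday year by year (advancing +1, or +2 across a Feb 29):
  2357: Fri ✓  2358: Sat (+1)  2359: Sun (+1)  2360: Tue (+2)  2361: Wed (+1)
  2362: Thu (+1)  2363: Fri (+1) ✓  2364: Sun (+2)  2365: Mon (+1)  2366: Tue (+1)
  2367: Wed (+1)  2368: Fri (+2) ✓  2369: Sat (+1)  2370: Sun (+1)  … (47 more years) …
  2418: Thu (+1)  2419: Fri (+1) ✓  2420: Sun (+2)  2421: Mon (+1)  2422: Tue (+1)
  2423: Wed (+1)  2424: Fri (+2) ✓  2425: Sat (+1)  2426: Sun (+1)  2427: Mon (+1)
  2428: Wed (+2)  2429: Thu (+1)  2430: Fri (+1) ✓  2431: Sat (+1)
Friday years: 2357, 2363, 2368, 2374, 2385, 2391, 2396, 2402, 2413, 2419, 2424, 2430 — 12 in total.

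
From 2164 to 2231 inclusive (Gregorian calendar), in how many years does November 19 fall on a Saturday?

Track November 19's weekday year by year (advancing +1, or +2 across a Feb 29):
  2164: Mon  2165: Tue (+1)  2166: Wed (+1)  2167: Thu (+1)  2168: Sat (+2) ✓
  2169: Sun (+1)  2170: Mon (+1)  2171: Tue (+1)  2172: Thu (+2)  2173: Fri (+1)
  2174: Sat (+1) ✓  2175: Sun (+1)  2176: Tue (+2)  2177: Wed (+1)  … (40 more years) …
  2218: Thu (+1)  2219: Fri (+1)  2220: Sun (+2)  2221: Mon (+1)  2222: Tue (+1)
  2223: Wed (+1)  2224: Fri (+2)  2225: Sat (+1) ✓  2226: Sun (+1)  2227: Mon (+1)
  2228: Wed (+2)  2229: Thu (+1)  2230: Fri (+1)  2231: Sat (+1) ✓
Saturday years: 2168, 2174, 2185, 2191, 2196, 2203, 2208, 2214, 2225, 2231 — 10 in total.

10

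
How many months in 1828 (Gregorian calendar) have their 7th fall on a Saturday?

1

Check the 7th of each month of 1828: Jan 7: Mon, Feb 7: Thu, Mar 7: Fri, Apr 7: Mon, May 7: Wed, Jun 7: Sat, Jul 7: Mon, Aug 7: Thu, Sep 7: Sun, Oct 7: Tue, Nov 7: Fri, Dec 7: Sun.
Saturday occurs in June — 1 month.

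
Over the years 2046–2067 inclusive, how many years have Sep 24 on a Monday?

3

Track Sep 24's weekday year by year (advancing +1, or +2 across a Feb 29):
  2046: Mon ✓  2047: Tue (+1)  2048: Thu (+2)  2049: Fri (+1)  2050: Sat (+1)
  2051: Sun (+1)  2052: Tue (+2)  2053: Wed (+1)  2054: Thu (+1)  2055: Fri (+1)
  2056: Sun (+2)  2057: Mon (+1) ✓  2058: Tue (+1)  2059: Wed (+1)  2060: Fri (+2)
  2061: Sat (+1)  2062: Sun (+1)  2063: Mon (+1) ✓  2064: Wed (+2)  2065: Thu (+1)
  2066: Fri (+1)  2067: Sat (+1)
Monday years: 2046, 2057, 2063 — 3 in total.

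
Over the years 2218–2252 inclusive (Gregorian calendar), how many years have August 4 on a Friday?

5

Track August 4's weekday year by year (advancing +1, or +2 across a Feb 29):
  2218: Tue  2219: Wed (+1)  2220: Fri (+2) ✓  2221: Sat (+1)  2222: Sun (+1)
  2223: Mon (+1)  2224: Wed (+2)  2225: Thu (+1)  2226: Fri (+1) ✓  2227: Sat (+1)
  2228: Mon (+2)  2229: Tue (+1)  2230: Wed (+1)  2231: Thu (+1)  … (7 more years) …
  2239: Sun (+1)  2240: Tue (+2)  2241: Wed (+1)  2242: Thu (+1)  2243: Fri (+1) ✓
  2244: Sun (+2)  2245: Mon (+1)  2246: Tue (+1)  2247: Wed (+1)  2248: Fri (+2) ✓
  2249: Sat (+1)  2250: Sun (+1)  2251: Mon (+1)  2252: Wed (+2)
Friday years: 2220, 2226, 2237, 2243, 2248 — 5 in total.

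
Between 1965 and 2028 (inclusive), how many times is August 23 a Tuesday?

Track August 23's weekday year by year (advancing +1, or +2 across a Feb 29):
  1965: Mon  1966: Tue (+1) ✓  1967: Wed (+1)  1968: Fri (+2)  1969: Sat (+1)
  1970: Sun (+1)  1971: Mon (+1)  1972: Wed (+2)  1973: Thu (+1)  1974: Fri (+1)
  1975: Sat (+1)  1976: Mon (+2)  1977: Tue (+1) ✓  1978: Wed (+1)  … (36 more years) …
  2015: Sun (+1)  2016: Tue (+2) ✓  2017: Wed (+1)  2018: Thu (+1)  2019: Fri (+1)
  2020: Sun (+2)  2021: Mon (+1)  2022: Tue (+1) ✓  2023: Wed (+1)  2024: Fri (+2)
  2025: Sat (+1)  2026: Sun (+1)  2027: Mon (+1)  2028: Wed (+2)
Tuesday years: 1966, 1977, 1983, 1988, 1994, 2005, 2011, 2016, 2022 — 9 in total.

9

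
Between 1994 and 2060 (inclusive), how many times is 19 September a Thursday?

Track 19 September's weekday year by year (advancing +1, or +2 across a Feb 29):
  1994: Mon  1995: Tue (+1)  1996: Thu (+2) ✓  1997: Fri (+1)  1998: Sat (+1)
  1999: Sun (+1)  2000: Tue (+2)  2001: Wed (+1)  2002: Thu (+1) ✓  2003: Fri (+1)
  2004: Sun (+2)  2005: Mon (+1)  2006: Tue (+1)  2007: Wed (+1)  … (39 more years) …
  2047: Thu (+1) ✓  2048: Sat (+2)  2049: Sun (+1)  2050: Mon (+1)  2051: Tue (+1)
  2052: Thu (+2) ✓  2053: Fri (+1)  2054: Sat (+1)  2055: Sun (+1)  2056: Tue (+2)
  2057: Wed (+1)  2058: Thu (+1) ✓  2059: Fri (+1)  2060: Sun (+2)
Thursday years: 1996, 2002, 2013, 2019, 2024, 2030, 2041, 2047, 2052, 2058 — 10 in total.

10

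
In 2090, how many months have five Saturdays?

A month of length L has five Saturdays iff its first Saturday is on day ≤ L−28 (so day 1–3 in a 31-day month, 1–2 in a 30-day month, day 1 in a leap February).
Checking each month of 2090: Jan starts Sun (31d); Feb starts Wed (28d); Mar starts Wed (31d); Apr starts Sat (30d) ✓; May starts Mon (31d); Jun starts Thu (30d); Jul starts Sat (31d) ✓; Aug starts Tue (31d); Sep starts Fri (30d) ✓; Oct starts Sun (31d); Nov starts Wed (30d); Dec starts Fri (31d) ✓.
Five-Saturday months: April, July, September, December → 4.

4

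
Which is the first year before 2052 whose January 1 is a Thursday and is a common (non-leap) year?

2043

Jan 1 advances by 2 weekdays after a leap year and by 1 after a common year.
2052: Jan 1 is Monday (leap).
2051: Sunday
2050: Saturday
2049: Friday
2048: Wednesday (leap)
2047: Tuesday
2046: Monday
2045: Sunday
2044: Friday (leap)
2043: Thursday
2043 begins on a Thursday and is a common year.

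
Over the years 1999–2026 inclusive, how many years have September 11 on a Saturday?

Track September 11's weekday year by year (advancing +1, or +2 across a Feb 29):
  1999: Sat ✓  2000: Mon (+2)  2001: Tue (+1)  2002: Wed (+1)  2003: Thu (+1)
  2004: Sat (+2) ✓  2005: Sun (+1)  2006: Mon (+1)  2007: Tue (+1)  2008: Thu (+2)
  2009: Fri (+1)  2010: Sat (+1) ✓  2011: Sun (+1)  2012: Tue (+2)  2013: Wed (+1)
  2014: Thu (+1)  2015: Fri (+1)  2016: Sun (+2)  2017: Mon (+1)  2018: Tue (+1)
  2019: Wed (+1)  2020: Fri (+2)  2021: Sat (+1) ✓  2022: Sun (+1)  2023: Mon (+1)
  2024: Wed (+2)  2025: Thu (+1)  2026: Fri (+1)
Saturday years: 1999, 2004, 2010, 2021 — 4 in total.

4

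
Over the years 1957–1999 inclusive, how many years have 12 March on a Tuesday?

Track 12 March's weekday year by year (advancing +1, or +2 across a Feb 29):
  1957: Tue ✓  1958: Wed (+1)  1959: Thu (+1)  1960: Sat (+2)  1961: Sun (+1)
  1962: Mon (+1)  1963: Tue (+1) ✓  1964: Thu (+2)  1965: Fri (+1)  1966: Sat (+1)
  1967: Sun (+1)  1968: Tue (+2) ✓  1969: Wed (+1)  1970: Thu (+1)  … (15 more years) …
  1986: Wed (+1)  1987: Thu (+1)  1988: Sat (+2)  1989: Sun (+1)  1990: Mon (+1)
  1991: Tue (+1) ✓  1992: Thu (+2)  1993: Fri (+1)  1994: Sat (+1)  1995: Sun (+1)
  1996: Tue (+2) ✓  1997: Wed (+1)  1998: Thu (+1)  1999: Fri (+1)
Tuesday years: 1957, 1963, 1968, 1974, 1985, 1991, 1996 — 7 in total.

7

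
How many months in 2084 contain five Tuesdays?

A month of length L has five Tuesdays iff its first Tuesday is on day ≤ L−28 (so day 1–3 in a 31-day month, 1–2 in a 30-day month, day 1 in a leap February).
Checking each month of 2084: Jan starts Sat (31d); Feb starts Tue (29d) ✓; Mar starts Wed (31d); Apr starts Sat (30d); May starts Mon (31d) ✓; Jun starts Thu (30d); Jul starts Sat (31d); Aug starts Tue (31d) ✓; Sep starts Fri (30d); Oct starts Sun (31d) ✓; Nov starts Wed (30d); Dec starts Fri (31d).
Five-Tuesday months: February, May, August, October → 4.

4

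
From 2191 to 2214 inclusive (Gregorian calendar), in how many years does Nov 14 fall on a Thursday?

4

Track Nov 14's weekday year by year (advancing +1, or +2 across a Feb 29):
  2191: Mon  2192: Wed (+2)  2193: Thu (+1) ✓  2194: Fri (+1)  2195: Sat (+1)
  2196: Mon (+2)  2197: Tue (+1)  2198: Wed (+1)  2199: Thu (+1) ✓  2200: Fri (+1)
  2201: Sat (+1)  2202: Sun (+1)  2203: Mon (+1)  2204: Wed (+2)  2205: Thu (+1) ✓
  2206: Fri (+1)  2207: Sat (+1)  2208: Mon (+2)  2209: Tue (+1)  2210: Wed (+1)
  2211: Thu (+1) ✓  2212: Sat (+2)  2213: Sun (+1)  2214: Mon (+1)
Thursday years: 2193, 2199, 2205, 2211 — 4 in total.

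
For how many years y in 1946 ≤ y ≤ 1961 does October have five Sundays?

7

October has 31 days; it has five Sundays when Sunday falls among the first (month-length − 28) days — i.e. when October 1 is one of Sunday/Saturday/Friday.
October 1 by year: 1946:Tue 1947:Wed 1948:Fri✓ 1949:Sat✓ 1950:Sun✓ 1951:Mon 1952:Wed 1953:Thu 1954:Fri✓ 1955:Sat✓ 1956:Mon 1957:Tue 1958:Wed 1959:Thu 1960:Sat✓ 1961:Sun✓
Years with five Sundays: 1948, 1949, 1950, 1954, 1955, 1960, 1961 → 7.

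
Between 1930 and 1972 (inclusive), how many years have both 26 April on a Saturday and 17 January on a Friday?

Check each year's weekday for 26 April and 17 January:
  1930: Sat/Fri ✓  1931: Sun/Sat  1932: Tue/Sun  1933: Wed/Tue  1934: Thu/Wed  1935: Fri/Thu  1936: Sun/Fri  1937: Mon/Sun  1938: Tue/Mon  1939: Wed/Tue  1940: Fri/Wed  1941: Sat/Fri ✓  1942: Sun/Sat  1943: Mon/Sun  …(15 more)…  1959: Sun/Sat  1960: Tue/Sun  1961: Wed/Tue  1962: Thu/Wed  1963: Fri/Thu  1964: Sun/Fri  1965: Mon/Sun  1966: Tue/Mon  1967: Wed/Tue  1968: Fri/Wed  1969: Sat/Fri ✓  1970: Sun/Sat  1971: Mon/Sun  1972: Wed/Mon
Both conditions hold in: 1930, 1941, 1947, 1958, 1969 — 5.

5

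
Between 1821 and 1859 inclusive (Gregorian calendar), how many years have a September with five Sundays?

11

September has 30 days; it has five Sundays when Sunday falls among the first (month-length − 28) days — i.e. when September 1 is one of Sunday/Saturday.
September 1 by year: 1821:Sat✓ 1822:Sun✓ 1823:Mon 1824:Wed 1825:Thu 1826:Fri 1827:Sat✓ 1828:Mon 1829:Tue 1830:Wed 1831:Thu 1832:Sat✓ 1833:Sun✓ 1834:Mon 1835:Tue …(9 more)… 1845:Mon 1846:Tue 1847:Wed 1848:Fri 1849:Sat✓ 1850:Sun✓ 1851:Mon 1852:Wed 1853:Thu 1854:Fri 1855:Sat✓ 1856:Mon 1857:Tue 1858:Wed 1859:Thu
Years with five Sundays: 1821, 1822, 1827, 1832, 1833, 1838, 1839, 1844, 1849, 1850, 1855 → 11.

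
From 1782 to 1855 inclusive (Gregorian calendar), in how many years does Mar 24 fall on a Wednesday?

Track Mar 24's weekday year by year (advancing +1, or +2 across a Feb 29):
  1782: Sun  1783: Mon (+1)  1784: Wed (+2) ✓  1785: Thu (+1)  1786: Fri (+1)
  1787: Sat (+1)  1788: Mon (+2)  1789: Tue (+1)  1790: Wed (+1) ✓  1791: Thu (+1)
  1792: Sat (+2)  1793: Sun (+1)  1794: Mon (+1)  1795: Tue (+1)  … (46 more years) …
  1842: Thu (+1)  1843: Fri (+1)  1844: Sun (+2)  1845: Mon (+1)  1846: Tue (+1)
  1847: Wed (+1) ✓  1848: Fri (+2)  1849: Sat (+1)  1850: Sun (+1)  1851: Mon (+1)
  1852: Wed (+2) ✓  1853: Thu (+1)  1854: Fri (+1)  1855: Sat (+1)
Wednesday years: 1784, 1790, 1802, 1813, 1819, 1824, 1830, 1841, 1847, 1852 — 10 in total.

10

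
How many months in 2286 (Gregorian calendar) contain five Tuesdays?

A month of length L has five Tuesdays iff its first Tuesday is on day ≤ L−28 (so day 1–3 in a 31-day month, 1–2 in a 30-day month, day 1 in a leap February).
Checking each month of 2286: Jan starts Fri (31d); Feb starts Mon (28d); Mar starts Mon (31d) ✓; Apr starts Thu (30d); May starts Sat (31d); Jun starts Tue (30d) ✓; Jul starts Thu (31d); Aug starts Sun (31d) ✓; Sep starts Wed (30d); Oct starts Fri (31d); Nov starts Mon (30d) ✓; Dec starts Wed (31d).
Five-Tuesday months: March, June, August, November → 4.

4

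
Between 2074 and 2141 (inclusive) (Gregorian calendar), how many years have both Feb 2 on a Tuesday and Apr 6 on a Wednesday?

Check each year's weekday for Feb 2 and Apr 6:
  2074: Fri/Fri  2075: Sat/Sat  2076: Sun/Mon  2077: Tue/Tue  2078: Wed/Wed  2079: Thu/Thu  2080: Fri/Sat  2081: Sun/Sun  2082: Mon/Mon  2083: Tue/Tue  2084: Wed/Thu  2085: Fri/Fri  2086: Sat/Sat  2087: Sun/Sun  …(40 more)…  2128: Mon/Tue  2129: Wed/Wed  2130: Thu/Thu  2131: Fri/Fri  2132: Sat/Sun  2133: Mon/Mon  2134: Tue/Tue  2135: Wed/Wed  2136: Thu/Fri  2137: Sat/Sat  2138: Sun/Sun  2139: Mon/Mon  2140: Tue/Wed ✓  2141: Thu/Thu
Both conditions hold in: 2112, 2140 — 2.

2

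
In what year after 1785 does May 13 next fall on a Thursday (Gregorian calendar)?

From one year to the next, a fixed date's weekday advances by 1, or by 2 when a Feb 29 lies between the two dates.
1785: May 13 is Friday.
1786: Saturday (+1)
1787: Sunday (+1)
1788: Tuesday (+2)
1789: Wednesday (+1)
1790: Thursday (+1)
May 13 falls on a Thursday in 1790.

1790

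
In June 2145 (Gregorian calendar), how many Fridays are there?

4

June 2145 has 30 days and begins on Tuesday.
The first Friday is June 4.
Fridays fall on 4, 11, 18, 25 — that's 4.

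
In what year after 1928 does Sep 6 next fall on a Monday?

From one year to the next, a fixed date's weekday advances by 1, or by 2 when a Feb 29 lies between the two dates.
1928: September 6 is Thursday.
1929: Friday (+1)
1930: Saturday (+1)
1931: Sunday (+1)
1932: Tuesday (+2)
1933: Wednesday (+1)
1934: Thursday (+1)
1935: Friday (+1)
1936: Sunday (+2)
1937: Monday (+1)
Sep 6 falls on a Monday in 1937.

1937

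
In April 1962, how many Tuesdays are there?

April 1962 has 30 days and begins on Sunday.
The first Tuesday is April 3.
Tuesdays fall on 3, 10, 17, 24 — that's 4.

4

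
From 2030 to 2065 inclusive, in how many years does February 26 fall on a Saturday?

Track February 26's weekday year by year (advancing +1, or +2 across a Feb 29):
  2030: Tue  2031: Wed (+1)  2032: Thu (+1)  2033: Sat (+2) ✓  2034: Sun (+1)
  2035: Mon (+1)  2036: Tue (+1)  2037: Thu (+2)  2038: Fri (+1)  2039: Sat (+1) ✓
  2040: Sun (+1)  2041: Tue (+2)  2042: Wed (+1)  2043: Thu (+1)  … (8 more years) …
  2052: Mon (+1)  2053: Wed (+2)  2054: Thu (+1)  2055: Fri (+1)  2056: Sat (+1) ✓
  2057: Mon (+2)  2058: Tue (+1)  2059: Wed (+1)  2060: Thu (+1)  2061: Sat (+2) ✓
  2062: Sun (+1)  2063: Mon (+1)  2064: Tue (+1)  2065: Thu (+2)
Saturday years: 2033, 2039, 2050, 2056, 2061 — 5 in total.

5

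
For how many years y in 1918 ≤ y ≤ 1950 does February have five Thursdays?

1

February has 28 days (29 in leap years); it has five Thursdays when Thursday falls among the first (month-length − 28) days — i.e. when February 1 is Thursday in a leap year (never in a common year).
February 1 by year: 1918:Fri 1919:Sat 1920:Sun 1921:Tue 1922:Wed 1923:Thu 1924:Fri 1925:Sun 1926:Mon 1927:Tue 1928:Wed 1929:Fri 1930:Sat 1931:Sun 1932:Mon …(3 more)… 1936:Sat 1937:Mon 1938:Tue 1939:Wed 1940:Thu✓ 1941:Sat 1942:Sun 1943:Mon 1944:Tue 1945:Thu 1946:Fri 1947:Sat 1948:Sun 1949:Tue 1950:Wed
Years with five Thursdays: 1940 → 1.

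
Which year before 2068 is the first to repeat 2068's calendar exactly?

2040

Two years share a calendar iff Jan 1 falls on the same weekday and both are leap or both are common. 2068: Jan 1 is Sunday, leap year.
2067: Jan 1 Saturday, common
2066: Jan 1 Friday, common
2065: Jan 1 Thursday, common
2064: Jan 1 Tuesday, leap
2063: Jan 1 Monday, common
2062: Jan 1 Sunday, common
2061: Jan 1 Saturday, common
2060: Jan 1 Thursday, leap
2059: Jan 1 Wednesday, common
2058: Jan 1 Tuesday, common
2057: Jan 1 Monday, common
2056: Jan 1 Saturday, leap
2055: Jan 1 Friday, common
2054: Jan 1 Thursday, common
2053: Jan 1 Wednesday, common
2052: Jan 1 Monday, leap
2051: Jan 1 Sunday, common
2050: Jan 1 Saturday, common
2049: Jan 1 Friday, common
2048: Jan 1 Wednesday, leap
2047: Jan 1 Tuesday, common
2046: Jan 1 Monday, common
2045: Jan 1 Sunday, common
2044: Jan 1 Friday, leap
2043: Jan 1 Thursday, common
2042: Jan 1 Wednesday, common
2041: Jan 1 Tuesday, common
2040: Jan 1 Sunday, leap
2040 matches on both conditions.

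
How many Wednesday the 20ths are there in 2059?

Check the 20th of each month of 2059: Jan 20: Mon, Feb 20: Thu, Mar 20: Thu, Apr 20: Sun, May 20: Tue, Jun 20: Fri, Jul 20: Sun, Aug 20: Wed, Sep 20: Sat, Oct 20: Mon, Nov 20: Thu, Dec 20: Sat.
Wednesday occurs in August — 1 month.

1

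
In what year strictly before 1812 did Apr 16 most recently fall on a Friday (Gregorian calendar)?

1802

From one year to the next, a fixed date's weekday advances by 1, or by 2 when a Feb 29 lies between the two dates.
1812: April 16 is Thursday.
1811: Tuesday (−2)
1810: Monday (−1)
1809: Sunday (−1)
1808: Saturday (−1)
1807: Thursday (−2)
1806: Wednesday (−1)
1805: Tuesday (−1)
1804: Monday (−1)
1803: Saturday (−2)
1802: Friday (−1)
Apr 16 falls on a Friday in 1802.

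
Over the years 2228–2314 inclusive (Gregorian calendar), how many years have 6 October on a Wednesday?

Track 6 October's weekday year by year (advancing +1, or +2 across a Feb 29):
  2228: Mon  2229: Tue (+1)  2230: Wed (+1) ✓  2231: Thu (+1)  2232: Sat (+2)
  2233: Sun (+1)  2234: Mon (+1)  2235: Tue (+1)  2236: Thu (+2)  2237: Fri (+1)
  2238: Sat (+1)  2239: Sun (+1)  2240: Tue (+2)  2241: Wed (+1) ✓  … (59 more years) …
  2301: Sun (+1)  2302: Mon (+1)  2303: Tue (+1)  2304: Thu (+2)  2305: Fri (+1)
  2306: Sat (+1)  2307: Sun (+1)  2308: Tue (+2)  2309: Wed (+1) ✓  2310: Thu (+1)
  2311: Fri (+1)  2312: Sun (+2)  2313: Mon (+1)  2314: Tue (+1)
Wednesday years: 2230, 2241, 2247, 2252, 2258, 2269, 2275, 2280, 2286, 2297, 2309 — 11 in total.

11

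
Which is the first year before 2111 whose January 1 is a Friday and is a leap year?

2072

Jan 1 advances by 2 weekdays after a leap year and by 1 after a common year.
2111: Jan 1 is Thursday.
2110: Wednesday
2109: Tuesday
2108: Sunday (leap)
2107: Saturday
2106: Friday
2105: Thursday
2104: Tuesday (leap)
2103: Monday
2102: Sunday
2101: Saturday
2100: Friday
2099: Thursday
2098: Wednesday
2097: Tuesday
2096: Sunday (leap)
2095: Saturday
2094: Friday
2093: Thursday
2092: Tuesday (leap)
2091: Monday
2090: Sunday
2089: Saturday
2088: Thursday (leap)
2087: Wednesday
2086: Tuesday
2085: Monday
2084: Saturday (leap)
2083: Friday
2082: Thursday
2081: Wednesday
2080: Monday (leap)
2079: Sunday
2078: Saturday
2077: Friday
2076: Wednesday (leap)
2075: Tuesday
2074: Monday
2073: Sunday
2072: Friday (leap)
2072 begins on a Friday and is a leap year.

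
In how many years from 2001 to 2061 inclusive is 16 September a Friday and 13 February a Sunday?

Check each year's weekday for 16 September and 13 February:
  2001: Sun/Tue  2002: Mon/Wed  2003: Tue/Thu  2004: Thu/Fri  2005: Fri/Sun ✓  2006: Sat/Mon  2007: Sun/Tue  2008: Tue/Wed  2009: Wed/Fri  2010: Thu/Sat  2011: Fri/Sun ✓  2012: Sun/Mon  2013: Mon/Wed  2014: Tue/Thu  …(33 more)…  2048: Wed/Thu  2049: Thu/Sat  2050: Fri/Sun ✓  2051: Sat/Mon  2052: Mon/Tue  2053: Tue/Thu  2054: Wed/Fri  2055: Thu/Sat  2056: Sat/Sun  2057: Sun/Tue  2058: Mon/Wed  2059: Tue/Thu  2060: Thu/Fri  2061: Fri/Sun ✓
Both conditions hold in: 2005, 2011, 2022, 2033, 2039, 2050, 2061 — 7.

7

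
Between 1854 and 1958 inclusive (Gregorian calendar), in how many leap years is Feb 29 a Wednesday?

4

Leap years in 1854–1958: 25 of them.
Feb 29 weekday advances by 5 (mod 7) from one leap year to the next four years later (or differs when a century non-leap intervenes).
Leap-day weekdays: 1856:Fri 1860:Wed✓ 1864:Mon 1868:Sat 1872:Thu 1876:Tue 1880:Sun 1884:Fri 1888:Wed✓ 1892:Mon 1896:Sat 1904:Mon 1908:Sat 1912:Thu 1916:Tue 1920:Sun 1924:Fri 1928:Wed✓ 1932:Mon 1936:Sat 1940:Thu 1944:Tue 1948:Sun 1952:Fri 1956:Wed✓
Wednesday: 1860, 1888, 1928, 1956 → 4.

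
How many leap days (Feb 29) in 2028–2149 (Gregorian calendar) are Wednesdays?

5

Leap years in 2028–2149: 30 of them.
Feb 29 weekday advances by 5 (mod 7) from one leap year to the next four years later (or differs when a century non-leap intervenes).
Leap-day weekdays: 2028:Tue 2032:Sun 2036:Fri 2040:Wed✓ 2044:Mon 2048:Sat 2052:Thu 2056:Tue 2060:Sun 2064:Fri 2068:Wed✓ 2072:Mon 2076:Sat …(4 more)… 2096:Wed✓ 2104:Fri 2108:Wed✓ 2112:Mon 2116:Sat 2120:Thu 2124:Tue 2128:Sun 2132:Fri 2136:Wed✓ 2140:Mon 2144:Sat 2148:Thu
Wednesday: 2040, 2068, 2096, 2108, 2136 → 5.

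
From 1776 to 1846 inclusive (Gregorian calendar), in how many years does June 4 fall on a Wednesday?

11

Track June 4's weekday year by year (advancing +1, or +2 across a Feb 29):
  1776: Tue  1777: Wed (+1) ✓  1778: Thu (+1)  1779: Fri (+1)  1780: Sun (+2)
  1781: Mon (+1)  1782: Tue (+1)  1783: Wed (+1) ✓  1784: Fri (+2)  1785: Sat (+1)
  1786: Sun (+1)  1787: Mon (+1)  1788: Wed (+2) ✓  1789: Thu (+1)  … (43 more years) …
  1833: Tue (+1)  1834: Wed (+1) ✓  1835: Thu (+1)  1836: Sat (+2)  1837: Sun (+1)
  1838: Mon (+1)  1839: Tue (+1)  1840: Thu (+2)  1841: Fri (+1)  1842: Sat (+1)
  1843: Sun (+1)  1844: Tue (+2)  1845: Wed (+1) ✓  1846: Thu (+1)
Wednesday years: 1777, 1783, 1788, 1794, 1800, 1806, 1817, 1823, 1828, 1834, 1845 — 11 in total.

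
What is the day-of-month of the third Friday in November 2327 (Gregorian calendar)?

November 1, 2327 is a Tuesday, so the first Friday is the 4th.
The third Friday is 4 + 14 = 18.

18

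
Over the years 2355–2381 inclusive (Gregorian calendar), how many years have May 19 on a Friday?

4

Track May 19's weekday year by year (advancing +1, or +2 across a Feb 29):
  2355: Thu  2356: Sat (+2)  2357: Sun (+1)  2358: Mon (+1)  2359: Tue (+1)
  2360: Thu (+2)  2361: Fri (+1) ✓  2362: Sat (+1)  2363: Sun (+1)  2364: Tue (+2)
  2365: Wed (+1)  2366: Thu (+1)  2367: Fri (+1) ✓  2368: Sun (+2)  2369: Mon (+1)
  2370: Tue (+1)  2371: Wed (+1)  2372: Fri (+2) ✓  2373: Sat (+1)  2374: Sun (+1)
  2375: Mon (+1)  2376: Wed (+2)  2377: Thu (+1)  2378: Fri (+1) ✓  2379: Sat (+1)
  2380: Mon (+2)  2381: Tue (+1)
Friday years: 2361, 2367, 2372, 2378 — 4 in total.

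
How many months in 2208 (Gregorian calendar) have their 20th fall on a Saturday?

Check the 20th of each month of 2208: Jan 20: Wed, Feb 20: Sat, Mar 20: Sun, Apr 20: Wed, May 20: Fri, Jun 20: Mon, Jul 20: Wed, Aug 20: Sat, Sep 20: Tue, Oct 20: Thu, Nov 20: Sun, Dec 20: Tue.
Saturday occurs in February, August — 2 months.

2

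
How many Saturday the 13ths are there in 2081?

Check the 13th of each month of 2081: Jan 13: Mon, Feb 13: Thu, Mar 13: Thu, Apr 13: Sun, May 13: Tue, Jun 13: Fri, Jul 13: Sun, Aug 13: Wed, Sep 13: Sat, Oct 13: Mon, Nov 13: Thu, Dec 13: Sat.
Saturday occurs in September, December — 2 months.

2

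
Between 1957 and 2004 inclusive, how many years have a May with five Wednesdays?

21

May has 31 days; it has five Wednesdays when Wednesday falls among the first (month-length − 28) days — i.e. when May 1 is one of Wednesday/Tuesday/Monday.
May 1 by year: 1957:Wed✓ 1958:Thu 1959:Fri 1960:Sun 1961:Mon✓ 1962:Tue✓ 1963:Wed✓ 1964:Fri 1965:Sat 1966:Sun 1967:Mon✓ 1968:Wed✓ 1969:Thu 1970:Fri 1971:Sat …(18 more)… 1990:Tue✓ 1991:Wed✓ 1992:Fri 1993:Sat 1994:Sun 1995:Mon✓ 1996:Wed✓ 1997:Thu 1998:Fri 1999:Sat 2000:Mon✓ 2001:Tue✓ 2002:Wed✓ 2003:Thu 2004:Sat
Years with five Wednesdays: 1957, 1961, 1962, 1963, 1967, 1968, 1972, 1973, 1974, 1978, 1979, 1984, 1985, 1989, 1990, 1991, 1995, 1996, 2000, 2001, 2002 → 21.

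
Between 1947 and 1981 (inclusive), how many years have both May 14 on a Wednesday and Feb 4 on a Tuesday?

Check each year's weekday for May 14 and Feb 4:
  1947: Wed/Tue ✓  1948: Fri/Wed  1949: Sat/Fri  1950: Sun/Sat  1951: Mon/Sun  1952: Wed/Mon  1953: Thu/Wed  1954: Fri/Thu  1955: Sat/Fri  1956: Mon/Sat  1957: Tue/Mon  1958: Wed/Tue ✓  1959: Thu/Wed  1960: Sat/Thu  …(7 more)…  1968: Tue/Sun  1969: Wed/Tue ✓  1970: Thu/Wed  1971: Fri/Thu  1972: Sun/Fri  1973: Mon/Sun  1974: Tue/Mon  1975: Wed/Tue ✓  1976: Fri/Wed  1977: Sat/Fri  1978: Sun/Sat  1979: Mon/Sun  1980: Wed/Mon  1981: Thu/Wed
Both conditions hold in: 1947, 1958, 1969, 1975 — 4.

4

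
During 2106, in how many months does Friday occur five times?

A month of length L has five Fridays iff its first Friday is on day ≤ L−28 (so day 1–3 in a 31-day month, 1–2 in a 30-day month, day 1 in a leap February).
Checking each month of 2106: Jan starts Fri (31d) ✓; Feb starts Mon (28d); Mar starts Mon (31d); Apr starts Thu (30d) ✓; May starts Sat (31d); Jun starts Tue (30d); Jul starts Thu (31d) ✓; Aug starts Sun (31d); Sep starts Wed (30d); Oct starts Fri (31d) ✓; Nov starts Mon (30d); Dec starts Wed (31d) ✓.
Five-Friday months: January, April, July, October, December → 5.

5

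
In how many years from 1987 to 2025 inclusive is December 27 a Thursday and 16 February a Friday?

4

Check each year's weekday for December 27 and 16 February:
  1987: Sun/Mon  1988: Tue/Tue  1989: Wed/Thu  1990: Thu/Fri ✓  1991: Fri/Sat  1992: Sun/Sun  1993: Mon/Tue  1994: Tue/Wed  1995: Wed/Thu  1996: Fri/Fri  1997: Sat/Sun  1998: Sun/Mon  1999: Mon/Tue  2000: Wed/Wed  …(11 more)…  2012: Thu/Thu  2013: Fri/Sat  2014: Sat/Sun  2015: Sun/Mon  2016: Tue/Tue  2017: Wed/Thu  2018: Thu/Fri ✓  2019: Fri/Sat  2020: Sun/Sun  2021: Mon/Tue  2022: Tue/Wed  2023: Wed/Thu  2024: Fri/Fri  2025: Sat/Sun
Both conditions hold in: 1990, 2001, 2007, 2018 — 4.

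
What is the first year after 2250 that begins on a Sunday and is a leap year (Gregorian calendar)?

Jan 1 advances by 2 weekdays after a leap year and by 1 after a common year.
2250: Jan 1 is Tuesday.
2251: Wednesday
2252: Thursday (leap)
2253: Saturday
2254: Sunday
2255: Monday
2256: Tuesday (leap)
2257: Thursday
2258: Friday
2259: Saturday
2260: Sunday (leap)
2260 begins on a Sunday and is a leap year.

2260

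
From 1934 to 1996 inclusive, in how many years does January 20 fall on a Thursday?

Track January 20's weekday year by year (advancing +1, or +2 across a Feb 29):
  1934: Sat  1935: Sun (+1)  1936: Mon (+1)  1937: Wed (+2)  1938: Thu (+1) ✓
  1939: Fri (+1)  1940: Sat (+1)  1941: Mon (+2)  1942: Tue (+1)  1943: Wed (+1)
  1944: Thu (+1) ✓  1945: Sat (+2)  1946: Sun (+1)  1947: Mon (+1)  … (35 more years) …
  1983: Thu (+1) ✓  1984: Fri (+1)  1985: Sun (+2)  1986: Mon (+1)  1987: Tue (+1)
  1988: Wed (+1)  1989: Fri (+2)  1990: Sat (+1)  1991: Sun (+1)  1992: Mon (+1)
  1993: Wed (+2)  1994: Thu (+1) ✓  1995: Fri (+1)  1996: Sat (+1)
Thursday years: 1938, 1944, 1949, 1955, 1966, 1972, 1977, 1983, 1994 — 9 in total.

9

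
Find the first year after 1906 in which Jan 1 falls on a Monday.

Jan 1 advances by 2 weekdays after a leap year and by 1 after a common year.
1906: Jan 1 is Monday.
1907: Tuesday
1908: Wednesday (leap)
1909: Friday
1910: Saturday
1911: Sunday
1912: Monday (leap)
1912 begins on a Monday

1912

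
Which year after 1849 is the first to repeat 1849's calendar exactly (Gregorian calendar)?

Two years share a calendar iff Jan 1 falls on the same weekday and both are leap or both are common. 1849: Jan 1 is Monday, common year.
1850: Jan 1 Tuesday, common
1851: Jan 1 Wednesday, common
1852: Jan 1 Thursday, leap
1853: Jan 1 Saturday, common
1854: Jan 1 Sunday, common
1855: Jan 1 Monday, common
1855 matches on both conditions.

1855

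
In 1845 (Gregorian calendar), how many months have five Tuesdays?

A month of length L has five Tuesdays iff its first Tuesday is on day ≤ L−28 (so day 1–3 in a 31-day month, 1–2 in a 30-day month, day 1 in a leap February).
Checking each month of 1845: Jan starts Wed (31d); Feb starts Sat (28d); Mar starts Sat (31d); Apr starts Tue (30d) ✓; May starts Thu (31d); Jun starts Sun (30d); Jul starts Tue (31d) ✓; Aug starts Fri (31d); Sep starts Mon (30d) ✓; Oct starts Wed (31d); Nov starts Sat (30d); Dec starts Mon (31d) ✓.
Five-Tuesday months: April, July, September, December → 4.

4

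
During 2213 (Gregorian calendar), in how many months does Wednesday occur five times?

A month of length L has five Wednesdays iff its first Wednesday is on day ≤ L−28 (so day 1–3 in a 31-day month, 1–2 in a 30-day month, day 1 in a leap February).
Checking each month of 2213: Jan starts Fri (31d); Feb starts Mon (28d); Mar starts Mon (31d) ✓; Apr starts Thu (30d); May starts Sat (31d); Jun starts Tue (30d) ✓; Jul starts Thu (31d); Aug starts Sun (31d); Sep starts Wed (30d) ✓; Oct starts Fri (31d); Nov starts Mon (30d); Dec starts Wed (31d) ✓.
Five-Wednesday months: March, June, September, December → 4.

4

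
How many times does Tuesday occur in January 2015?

4

January 2015 has 31 days and begins on Thursday.
The first Tuesday is January 6.
Tuesdays fall on 6, 13, 20, 27 — that's 4.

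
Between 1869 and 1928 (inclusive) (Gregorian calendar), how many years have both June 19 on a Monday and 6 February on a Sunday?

2

Check each year's weekday for June 19 and 6 February:
  1869: Sat/Sat  1870: Sun/Sun  1871: Mon/Mon  1872: Wed/Tue  1873: Thu/Thu  1874: Fri/Fri  1875: Sat/Sat  1876: Mon/Sun ✓  1877: Tue/Tue  1878: Wed/Wed  1879: Thu/Thu  1880: Sat/Fri  1881: Sun/Sun  1882: Mon/Mon  …(32 more)…  1915: Sat/Sat  1916: Mon/Sun ✓  1917: Tue/Tue  1918: Wed/Wed  1919: Thu/Thu  1920: Sat/Fri  1921: Sun/Sun  1922: Mon/Mon  1923: Tue/Tue  1924: Thu/Wed  1925: Fri/Fri  1926: Sat/Sat  1927: Sun/Sun  1928: Tue/Mon
Both conditions hold in: 1876, 1916 — 2.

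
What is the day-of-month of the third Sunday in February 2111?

15

February 1, 2111 is a Sunday, so the first Sunday is the 1st.
The third Sunday is 1 + 14 = 15.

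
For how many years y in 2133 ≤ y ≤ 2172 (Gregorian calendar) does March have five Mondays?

March has 31 days; it has five Mondays when Monday falls among the first (month-length − 28) days — i.e. when March 1 is one of Monday/Sunday/Saturday.
March 1 by year: 2133:Sun✓ 2134:Mon✓ 2135:Tue 2136:Thu 2137:Fri 2138:Sat✓ 2139:Sun✓ 2140:Tue 2141:Wed 2142:Thu 2143:Fri 2144:Sun✓ 2145:Mon✓ 2146:Tue 2147:Wed …(10 more)… 2158:Wed 2159:Thu 2160:Sat✓ 2161:Sun✓ 2162:Mon✓ 2163:Tue 2164:Thu 2165:Fri 2166:Sat✓ 2167:Sun✓ 2168:Tue 2169:Wed 2170:Thu 2171:Fri 2172:Sun✓
Years with five Mondays: 2133, 2134, 2138, 2139, 2144, 2145, 2149, 2150, 2151, 2155, 2156, 2160, 2161, 2162, 2166, 2167, 2172 → 17.

17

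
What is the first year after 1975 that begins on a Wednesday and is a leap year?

Jan 1 advances by 2 weekdays after a leap year and by 1 after a common year.
1975: Jan 1 is Wednesday.
1976: Thursday (leap)
1977: Saturday
1978: Sunday
1979: Monday
1980: Tuesday (leap)
1981: Thursday
1982: Friday
1983: Saturday
1984: Sunday (leap)
1985: Tuesday
1986: Wednesday
1987: Thursday
1988: Friday (leap)
1989: Sunday
1990: Monday
1991: Tuesday
1992: Wednesday (leap)
1992 begins on a Wednesday and is a leap year.

1992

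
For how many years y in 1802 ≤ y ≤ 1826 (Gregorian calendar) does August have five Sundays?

10

August has 31 days; it has five Sundays when Sunday falls among the first (month-length − 28) days — i.e. when August 1 is one of Sunday/Saturday/Friday.
August 1 by year: 1802:Sun✓ 1803:Mon 1804:Wed 1805:Thu 1806:Fri✓ 1807:Sat✓ 1808:Mon 1809:Tue 1810:Wed 1811:Thu 1812:Sat✓ 1813:Sun✓ 1814:Mon 1815:Tue 1816:Thu 1817:Fri✓ 1818:Sat✓ 1819:Sun✓ 1820:Tue 1821:Wed 1822:Thu 1823:Fri✓ 1824:Sun✓ 1825:Mon 1826:Tue
Years with five Sundays: 1802, 1806, 1807, 1812, 1813, 1817, 1818, 1819, 1823, 1824 → 10.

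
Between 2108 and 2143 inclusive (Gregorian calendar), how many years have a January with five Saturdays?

January has 31 days; it has five Saturdays when Saturday falls among the first (month-length − 28) days — i.e. when January 1 is one of Saturday/Friday/Thursday.
January 1 by year: 2108:Sun 2109:Tue 2110:Wed 2111:Thu✓ 2112:Fri✓ 2113:Sun 2114:Mon 2115:Tue 2116:Wed 2117:Fri✓ 2118:Sat✓ 2119:Sun 2120:Mon 2121:Wed 2122:Thu✓ …(6 more)… 2129:Sat✓ 2130:Sun 2131:Mon 2132:Tue 2133:Thu✓ 2134:Fri✓ 2135:Sat✓ 2136:Sun 2137:Tue 2138:Wed 2139:Thu✓ 2140:Fri✓ 2141:Sun 2142:Mon 2143:Tue
Years with five Saturdays: 2111, 2112, 2117, 2118, 2122, 2123, 2124, 2128, 2129, 2133, 2134, 2135, 2139, 2140 → 14.

14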